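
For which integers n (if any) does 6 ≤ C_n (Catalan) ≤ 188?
4, 5, 6
C_3=5; C_4=14; C_5=42; C_6=132; C_7=429. So valid n = 4, 5, 6.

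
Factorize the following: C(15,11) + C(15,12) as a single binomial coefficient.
By Pascal's identity: C(15,11) + C(15,12) = C(16,12) = 1,820.

Answer: C(16,12)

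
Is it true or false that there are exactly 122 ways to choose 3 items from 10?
False

Reasoning: C(10,3) = 120 ≠ 122.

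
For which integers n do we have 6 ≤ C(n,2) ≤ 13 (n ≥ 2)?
4, 5
C(3,2)=3; C(4,2)=6; C(5,2)=10; C(6,2)=15. So valid n = 4, 5.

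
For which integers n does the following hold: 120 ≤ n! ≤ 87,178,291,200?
5, 6, 7, 8, 9, 10, 11, 12, 13, 14

Working:
n! is strictly increasing; 5! = 120 and 14! = 87,178,291,200, so valid n = 5, 6, 7, 8, 9, 10, 11, 12, 13, 14.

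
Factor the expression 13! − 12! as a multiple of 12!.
12 × 12! = 5,748,019,200

Solution: 13! − 12! = 13·12! − 12! = (13 − 1)·12! = 12 × 12! = 5,748,019,200.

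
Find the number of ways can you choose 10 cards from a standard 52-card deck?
C(52,10) = 15,820,024,220.

Answer: 15,820,024,220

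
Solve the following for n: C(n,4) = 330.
11

Solution: C(n,4) = n(n−1)(n−2)(n−3)/4! is increasing in n, and n(n−1)(n−2)(n−3) = 4!·330 = 7,920 ≈ (n−1.5)^4 gives n ≈ 10.9. Check: C(9,4) = 126, C(10,4) = 210, C(11,4) = 330 ✓. So n = 11.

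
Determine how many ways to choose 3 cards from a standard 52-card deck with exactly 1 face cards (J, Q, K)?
9,360
12 face cards and 40 non-face cards: C(12,1) × C(40,2) = 12 × 780 = 9,360.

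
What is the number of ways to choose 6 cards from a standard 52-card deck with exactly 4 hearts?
529,815

Working:
13 hearts and 39 non-hearts: C(13,4) × C(39,2) = 715 × 741 = 529,815.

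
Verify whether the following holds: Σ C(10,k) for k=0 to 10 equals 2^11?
False

Binomial theorem: Σ C(10,k) = (1+1)^10 = 2^10 = 1,024; RHS 2^11 = 2,048.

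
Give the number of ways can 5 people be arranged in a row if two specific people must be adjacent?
48
Treat pair as unit: (5-1)! arrangements × 2 internal orders = 48.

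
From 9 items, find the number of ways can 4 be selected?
126

Explanation: C(9,4) = 9! / (4! × (9-4)!)
         = 9! / (4! × 5!)
         = 126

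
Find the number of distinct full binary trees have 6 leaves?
42
Using the Catalan number formula: C_n = C(2n, n) / (n+1)
C_5 = C(10, 5) / (5+1)
     = 252 / 6
     = 42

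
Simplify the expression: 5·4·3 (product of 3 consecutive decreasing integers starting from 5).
60

Solution: This is P(5,3) = 5!/(2)! = 60.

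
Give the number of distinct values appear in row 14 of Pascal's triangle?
Row 14 has entries C(14,0)..C(14,14); by symmetry C(14,k)=C(14,14-k), giving 8 distinct values.
Final answer: 8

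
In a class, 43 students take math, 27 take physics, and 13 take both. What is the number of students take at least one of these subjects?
57

|A∪B| = |A|+|B|-|A∩B| = 43+27-13 = 57.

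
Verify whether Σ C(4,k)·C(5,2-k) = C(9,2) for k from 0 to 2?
Vandermonde's identity gives C(9,2) = 36; RHS C(9,2) = 36.

Answer: True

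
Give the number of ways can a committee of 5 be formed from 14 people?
2,002

Reasoning: C(14,5) = 14! / (5! × (14-5)!)
         = 14! / (5! × 9!)
         = 2,002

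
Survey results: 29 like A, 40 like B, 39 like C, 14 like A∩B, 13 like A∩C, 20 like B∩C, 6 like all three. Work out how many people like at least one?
67

Solution: |A∪B∪C| = 29+40+39-14-13-20+6 = 67.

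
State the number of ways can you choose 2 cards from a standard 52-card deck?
1,326
C(52,2) = 1,326.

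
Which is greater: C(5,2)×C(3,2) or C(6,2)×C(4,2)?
C(6,2)×C(4,2)

Explanation: C(5,2)×C(3,2)=30, C(6,2)×C(4,2)=90.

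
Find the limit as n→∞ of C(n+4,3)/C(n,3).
1

Explanation: Both numerator and denominator grow as n^3/3! for large n, so the ratio → 1.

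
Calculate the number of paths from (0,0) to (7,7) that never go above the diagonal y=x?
Counted by the Catalan number C_7: C_7 = C(14,7)/(7+1) = 3,432/8 = 429.
Final answer: 429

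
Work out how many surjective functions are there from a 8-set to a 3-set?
Onto functions = 3! × S(8,3)
First compute S(8,3) via recurrence:
Using the Stirling recurrence: S(n,k) = k·S(n-1,k) + S(n-1,k-1)
S(8,3) = 3·S(7,3) + S(7,2)
         = 3·301 + 63
         = 903 + 63
         = 966
Then: 6 × 966 = 5,796

Answer: 5,796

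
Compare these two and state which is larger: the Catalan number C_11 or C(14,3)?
C_11

Reasoning: C_11 = C(22,11)/(11+1) = 705,432/12 = 58,786; C(14,3) = 364.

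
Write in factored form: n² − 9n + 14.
(n − 2)(n − 7)

Seek roots whose sum is 9 and product is 14: (2, 7). So n² − 9n + 14 = (n − 2)(n − 7).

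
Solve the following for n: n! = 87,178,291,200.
14

Reasoning: n! is strictly increasing. 12! = 479,001,600, 13! = 6,227,020,800, 14! = 87,178,291,200 ✓. So n = 14.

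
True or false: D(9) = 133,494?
False

Explanation: Derangements of 9 elements: D(9) = (9-1)·[D(8) + D(7)] = 8·[14,833 + 1,854] = 133,496.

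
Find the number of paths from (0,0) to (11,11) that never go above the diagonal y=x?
58,786

Explanation: Counted by the Catalan number C_11: C_11 = C(22,11)/(11+1) = 705,432/12 = 58,786.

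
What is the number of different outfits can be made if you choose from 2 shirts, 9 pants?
18
By the multiplication principle: 2 × 9 = 18.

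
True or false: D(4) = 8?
False

Solution: Derangements of 4 elements: D(4) = (4-1)·[D(3) + D(2)] = 3·[2 + 1] = 9.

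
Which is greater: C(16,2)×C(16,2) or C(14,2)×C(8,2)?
C(16,2)×C(16,2)

C(16,2)×C(16,2)=14,400, C(14,2)×C(8,2)=2,548.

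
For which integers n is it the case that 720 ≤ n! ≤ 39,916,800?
6, 7, 8, 9, 10, 11

Solution: n! is strictly increasing; 6! = 720 and 11! = 39,916,800, so valid n = 6, 7, 8, 9, 10, 11.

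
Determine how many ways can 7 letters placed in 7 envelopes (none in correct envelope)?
Using D(n) = (n-1)[D(n-1) + D(n-2)]:
D(7) = (7-1) × [D(6) + D(5)]
      = 6 × [265 + 44]
      = 6 × 309
      = 1,854

Answer: 1,854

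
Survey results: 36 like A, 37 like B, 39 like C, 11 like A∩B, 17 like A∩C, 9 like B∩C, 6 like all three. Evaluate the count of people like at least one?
81

Explanation: |A∪B∪C| = 36+37+39-11-17-9+6 = 81.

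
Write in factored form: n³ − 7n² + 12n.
n(n − 3)(n − 4)
n³ − 7n² + 12n = n(n² − 7n + 12) = n(n − 3)(n − 4).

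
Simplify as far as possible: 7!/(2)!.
2,520
This equals 7×6×...×3 = 2,520.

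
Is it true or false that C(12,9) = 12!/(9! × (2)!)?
False

Solution: The correct denominator is 9!×3!, giving C(12,9) = 220; the stated RHS is 12!/(9!×2!) = 660 ≠ 220, so the statement does not hold.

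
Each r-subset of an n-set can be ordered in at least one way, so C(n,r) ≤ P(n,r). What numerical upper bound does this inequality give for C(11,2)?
110

Solution: P(11,2) = 11·10 = 110, so C(11,2) ≤ 110. (The bound is loose by a factor of 2! = 2: C(11,2) = 110/2 = 55.)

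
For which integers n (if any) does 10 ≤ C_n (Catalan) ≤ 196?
4, 5, 6

Working:
C_3=5; C_4=14; C_5=42; C_6=132; C_7=429. So valid n = 4, 5, 6.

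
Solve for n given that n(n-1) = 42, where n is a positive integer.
7
n² − n − 42 = 0, so n = (1 ± √(1 + 4·42))/2 = (1 ± √169)/2 = (1 ± 13)/2, i.e. n = 7 or n = -6. Taking the positive root, n = 7 (check: 7×6 = 42).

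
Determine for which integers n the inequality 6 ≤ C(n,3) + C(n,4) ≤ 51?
C(4,3)+C(4,4)=5; C(5,3)+C(5,4)=15; C(6,3)+C(6,4)=35; C(7,3)+C(7,4)=70. So valid n = 5, 6.

Answer: 5, 6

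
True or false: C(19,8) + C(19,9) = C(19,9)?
False

Explanation: Pascal's identity gives C(20,9) = 167,960, whereas C(19,9) = 92,378.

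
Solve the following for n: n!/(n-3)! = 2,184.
14

Reasoning: n!/(n-3)! = n×(n-1)×(n-2), a product of 3 consecutive integers ≈ (n−1)^3. 2,184^(1/3) + 1 ≈ 14.0; check n = 14: 14×13×12 = 2,184 ✓. So n = 14.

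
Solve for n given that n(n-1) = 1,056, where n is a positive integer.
n² − n − 1,056 = 0, so n = (1 ± √(1 + 4·1,056))/2 = (1 ± √4,225)/2 = (1 ± 65)/2, i.e. n = 33 or n = -32. Taking the positive root, n = 33 (check: 33×32 = 1,056).
Final answer: 33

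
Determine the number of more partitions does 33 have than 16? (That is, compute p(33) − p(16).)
Pentagonal recurrence p(n) = p(n−1) + p(n−2) − p(n−5) − p(n−7) + …: p(33) = p(32) + p(31) − p(28) − p(26) + p(21) + p(18) − p(11) − p(7) = 8,349 + 6,842 − 3,718 − 2,436 + 792 + 385 − 56 − 15 = 10,143.
p(16) = p(15) + p(14) − p(11) − p(9) + p(4) + p(1) = 176 + 135 − 56 − 30 + 5 + 1 = 231.
Difference = 10,143 − 231 = 9,912.

Answer: 9,912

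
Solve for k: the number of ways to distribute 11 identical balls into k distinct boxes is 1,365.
Stars and bars: the count is C(11+k−1, k−1), increasing in k. k=3: C(13,2) = 78, k=4: C(14,3) = 364, k=5: C(15,4) = 1,365 ✓. So k = 5.
Final answer: 5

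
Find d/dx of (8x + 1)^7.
56(8x + 1)^6

Chain rule: 7(8x+1)^{6} × 8 = 56(8x+1)^{6}.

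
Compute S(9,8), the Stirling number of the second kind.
36

Solution: Using the Stirling recurrence: S(n,k) = k·S(n-1,k) + S(n-1,k-1)
S(9,8) = 8·S(8,8) + S(8,7)
         = 8·1 + 28
         = 8 + 28
         = 36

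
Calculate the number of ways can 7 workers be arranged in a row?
Arrangements of 7 distinct objects: 7! = 5,040.

Answer: 5,040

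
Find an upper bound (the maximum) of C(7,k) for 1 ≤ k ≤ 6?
C(7,k) is maximised at the centre of the row: C(7,3) = 35.

Answer: 35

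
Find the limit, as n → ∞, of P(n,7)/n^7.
P(n,7) = n(n-1)···(n-6) ≈ n^7 for large n. Limit = 1.

Answer: 1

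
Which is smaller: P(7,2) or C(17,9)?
P(7,2)

Explanation: P(7,2)=42, C(17,9)=24,310.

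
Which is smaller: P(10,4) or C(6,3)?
C(6,3)
P(10,4)=5,040, C(6,3)=20.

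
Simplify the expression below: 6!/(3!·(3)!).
20
This is C(6,3) = 20.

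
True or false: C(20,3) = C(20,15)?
False

Solution: C(20,3) = 1,140 but C(20,15) = 15,504; symmetry gives C(20,3) = C(20,17), not C(20,15).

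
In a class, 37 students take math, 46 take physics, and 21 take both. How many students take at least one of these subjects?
62

Reasoning: |A∪B| = |A|+|B|-|A∩B| = 37+46-21 = 62.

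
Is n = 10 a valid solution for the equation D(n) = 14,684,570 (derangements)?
No

Reasoning: D(10) = (10-1)·[D(9) + D(8)] = 9·[133,496 + 14,833] = 1,334,961, which does not equal 14,684,570.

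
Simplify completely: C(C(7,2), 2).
210
C(7,2) = 21, then C(21, 2) = 210.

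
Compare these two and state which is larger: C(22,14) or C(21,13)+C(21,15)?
C(22,14)

C(22,14)=319,770; C(21,13)+C(21,15)=203,490+54,264=257,754.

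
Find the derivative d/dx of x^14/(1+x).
(14x^13(1+x) - x^14)/(1+x)²

Reasoning: Quotient rule: [14x^{13}(1+x) - x^14]/(1+x)².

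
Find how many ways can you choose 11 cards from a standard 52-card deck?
C(52,11) = 60,403,728,840.

Answer: 60,403,728,840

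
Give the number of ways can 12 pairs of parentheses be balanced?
Using the Catalan number formula: C_n = C(2n, n) / (n+1)
C_12 = C(24, 12) / (12+1)
     = 2704156 / 13
     = 208,012
Final answer: 208,012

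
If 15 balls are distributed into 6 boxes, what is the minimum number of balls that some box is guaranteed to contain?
3

Working:
Pigeonhole: ⌈15/6⌉ = 3.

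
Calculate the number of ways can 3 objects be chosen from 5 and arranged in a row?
60

Reasoning: P(5,3) = 5!/(5-3)! = 60.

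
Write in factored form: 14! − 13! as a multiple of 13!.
13 × 13! = 80,951,270,400

Solution: 14! − 13! = 14·13! − 13! = (14 − 1)·13! = 13 × 13! = 80,951,270,400.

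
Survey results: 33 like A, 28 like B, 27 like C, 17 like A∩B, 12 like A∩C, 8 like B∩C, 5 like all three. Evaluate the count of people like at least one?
56

Reasoning: |A∪B∪C| = 33+28+27-17-12-8+5 = 56.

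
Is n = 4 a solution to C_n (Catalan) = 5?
No

Working:
C_4 = C(8,4)/(4+1) = 70/5 = 14, which does not equal 5.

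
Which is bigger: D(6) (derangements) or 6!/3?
D(6)

Solution: D(6) = (6-1)·[D(5) + D(4)] = 5·[44 + 9] = 265; 6!/3 = 720/3 = 240.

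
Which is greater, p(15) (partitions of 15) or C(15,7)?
C(15,7)
Pentagonal recurrence p(n) = p(n−1) + p(n−2) − p(n−5) − p(n−7) + …: p(15) = p(14) + p(13) − p(10) − p(8) + p(3) + p(0) = 135 + 101 − 42 − 22 + 3 + 1 = 176; C(15,7) = 6,435.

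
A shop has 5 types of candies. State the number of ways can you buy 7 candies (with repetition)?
330

Working:
Stars and bars: C(7+5-1, 7) = C(11, 7) = 330.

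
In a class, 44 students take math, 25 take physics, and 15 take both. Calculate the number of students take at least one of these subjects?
|A∪B| = |A|+|B|-|A∩B| = 44+25-15 = 54.
Final answer: 54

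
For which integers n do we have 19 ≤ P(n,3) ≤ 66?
P(3,3)=6; P(4,3)=24; P(5,3)=60; P(6,3)=120. So valid n = 4, 5.

Answer: 4, 5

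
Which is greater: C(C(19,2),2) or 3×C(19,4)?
C(C(19,2),2)

Solution: C(C(19,2),2)=14,535, 3×C(19,4)=11,628.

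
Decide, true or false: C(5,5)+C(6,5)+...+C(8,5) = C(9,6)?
True
Hockey stick identity gives Σ = C(9,6) = 84; RHS C(9,6) = 84.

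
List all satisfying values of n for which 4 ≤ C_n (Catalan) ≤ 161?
C_2=2; C_3=5; C_4=14; C_5=42; C_6=132; C_7=429. So valid n = 3, 4, 5, 6.

Answer: 3, 4, 5, 6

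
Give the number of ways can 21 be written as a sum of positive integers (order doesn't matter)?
Pentagonal recurrence p(n) = p(n−1) + p(n−2) − p(n−5) − p(n−7) + …: p(21) = p(20) + p(19) − p(16) − p(14) + p(9) + p(6) = 627 + 490 − 231 − 135 + 30 + 11 = 792.

Answer: 792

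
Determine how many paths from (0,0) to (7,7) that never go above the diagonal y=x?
429

Solution: Counted by the Catalan number C_7: C_7 = C(14,7)/(7+1) = 3,432/8 = 429.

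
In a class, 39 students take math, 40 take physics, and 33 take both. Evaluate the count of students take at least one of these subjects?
|A∪B| = |A|+|B|-|A∩B| = 39+40-33 = 46.

Answer: 46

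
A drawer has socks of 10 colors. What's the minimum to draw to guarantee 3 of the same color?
Worst case: 2 of each = 20. One more: 21.
Final answer: 21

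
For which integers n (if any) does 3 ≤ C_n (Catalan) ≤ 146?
3, 4, 5, 6

Working:
C_2=2; C_3=5; C_4=14; C_5=42; C_6=132; C_7=429. So valid n = 3, 4, 5, 6.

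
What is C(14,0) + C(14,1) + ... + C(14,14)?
16,384

Reasoning: Sum of binomial coefficients = 2^14 = 16,384.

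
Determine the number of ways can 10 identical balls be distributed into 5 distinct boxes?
C(10+5-1, 5-1) = C(14, 4) = 1,001.

Answer: 1,001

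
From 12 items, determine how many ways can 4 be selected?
495
C(12,4) = 12! / (4! × (12-4)!)
         = 12! / (4! × 8!)
         = 495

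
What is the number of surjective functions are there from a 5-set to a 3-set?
150

Explanation: Onto functions = 3! × S(5,3)
First compute S(5,3) via recurrence:
Using the Stirling recurrence: S(n,k) = k·S(n-1,k) + S(n-1,k-1)
S(5,3) = 3·S(4,3) + S(4,2)
         = 3·6 + 7
         = 18 + 7
         = 25
Then: 6 × 25 = 150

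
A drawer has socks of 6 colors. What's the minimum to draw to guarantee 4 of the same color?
19

Worst case: 3 of each = 18. One more: 19.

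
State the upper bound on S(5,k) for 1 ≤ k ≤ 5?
25

Reasoning: Row S(5,k) for k = 1..5 (via S(n,k) = k·S(n−1,k) + S(n−1,k−1)): 1, 15, 25, 10, 1. The row is unimodal; maximum at k = 3: 25.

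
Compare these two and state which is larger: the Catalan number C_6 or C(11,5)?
C(11,5)

Working:
C_6 = C(12,6)/(6+1) = 924/7 = 132; C(11,5) = 462.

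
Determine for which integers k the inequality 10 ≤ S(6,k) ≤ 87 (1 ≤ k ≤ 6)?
S(6,1)=1; S(6,2)=31; S(6,3)=90; S(6,4)=65; S(6,5)=15; S(6,6)=1. So valid k = 2, 4, 5.
Final answer: 2, 4, 5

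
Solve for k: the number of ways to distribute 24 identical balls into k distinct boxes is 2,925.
4

Solution: Stars and bars: the count is C(24+k−1, k−1), increasing in k. k=2: C(25,1) = 25, k=3: C(26,2) = 325, k=4: C(27,3) = 2,925 ✓. So k = 4.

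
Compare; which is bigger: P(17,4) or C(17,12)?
P(17,4)

Working:
P(17,4)=57,120, C(17,12)=6,188.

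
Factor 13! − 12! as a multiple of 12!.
12 × 12! = 5,748,019,200

Solution: 13! − 12! = 13·12! − 12! = (13 − 1)·12! = 12 × 12! = 5,748,019,200.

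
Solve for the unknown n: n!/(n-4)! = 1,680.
n!/(n-4)! = n×(n-1)×(n-2)×(n-3), a product of 4 consecutive integers ≈ (n−1.5)^4. 1,680^(1/4) + 1.5 ≈ 7.9; check n = 8: 8×7×6×5 = 1,680 ✓. So n = 8.
Final answer: 8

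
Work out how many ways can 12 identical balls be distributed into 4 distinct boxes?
455

C(12+4-1, 4-1) = C(15, 3) = 455.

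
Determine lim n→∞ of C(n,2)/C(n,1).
∞

C(n,2)/C(n,1) = (n-1)/2 → ∞ as n → ∞.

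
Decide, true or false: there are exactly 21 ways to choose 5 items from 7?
C(7,5) = 21.
Final answer: True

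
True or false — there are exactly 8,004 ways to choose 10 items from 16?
False

Reasoning: C(16,10) = 8,008 ≠ 8004.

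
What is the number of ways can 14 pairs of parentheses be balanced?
2,674,440

Solution: Using the Catalan number formula: C_n = C(2n, n) / (n+1)
C_14 = C(28, 14) / (14+1)
     = 40116600 / 15
     = 2,674,440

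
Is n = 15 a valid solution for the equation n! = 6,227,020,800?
No

Working:
15! = 15·14! = 15·87,178,291,200 = 1,307,674,368,000, which does not equal 6,227,020,800.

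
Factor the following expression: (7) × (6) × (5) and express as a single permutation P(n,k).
P(7,3) = 7!/(4)!
Product of 3 consecutive descending integers starting at 7: P(7,3) = 7!/4! = 210.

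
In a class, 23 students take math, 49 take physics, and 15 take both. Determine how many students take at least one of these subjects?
57

Working:
|A∪B| = |A|+|B|-|A∩B| = 23+49-15 = 57.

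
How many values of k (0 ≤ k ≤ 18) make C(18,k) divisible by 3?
16
Checking C(18,k) mod 3 for k = 0..18: divisible at k = 1, 2, 3, 4, 5, 6, 7, 8, 10, 11, 12, 13, 14, 15, 16, 17. That's 16 values.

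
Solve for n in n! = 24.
n! is strictly increasing. 2! = 2, 3! = 6, 4! = 24 ✓. So n = 4.
Final answer: 4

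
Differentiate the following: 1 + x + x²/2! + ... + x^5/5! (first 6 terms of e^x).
Differentiating term by term gives the first 5 terms of e^x.

Answer: 1 + x + x²/2! + ... + x^4/4!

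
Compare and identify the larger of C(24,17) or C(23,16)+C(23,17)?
Equal

Working:
By Pascal's identity: C(24,17) = C(23,16)+C(23,17) = 346,104. Equal.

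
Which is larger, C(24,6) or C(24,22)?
C(24,6)=134,596, C(24,22)=276.

Answer: C(24,6)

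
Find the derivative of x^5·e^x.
(5x^4 + x^5)e^x

Product rule: d/dx[x^5]·e^x + x^5·d/dx[e^x] = 5x^{4}e^x + x^5e^x.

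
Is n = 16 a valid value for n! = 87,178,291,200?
No

Reasoning: 16! = 16·15! = 16·1,307,674,368,000 = 20,922,789,888,000, which does not equal 87,178,291,200.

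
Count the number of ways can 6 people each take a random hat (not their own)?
Using D(n) = (n-1)[D(n-1) + D(n-2)]:
D(6) = (6-1) × [D(5) + D(4)]
      = 5 × [44 + 9]
      = 5 × 53
      = 265
Final answer: 265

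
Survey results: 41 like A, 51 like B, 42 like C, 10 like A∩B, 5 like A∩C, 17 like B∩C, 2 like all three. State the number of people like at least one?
104

|A∪B∪C| = 41+51+42-10-5-17+2 = 104.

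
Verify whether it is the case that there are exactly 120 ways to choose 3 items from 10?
True

Reasoning: C(10,3) = 120.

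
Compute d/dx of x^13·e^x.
(13x^12 + x^13)e^x

Working:
Product rule: d/dx[x^13]·e^x + x^13·d/dx[e^x] = 13x^{12}e^x + x^13e^x.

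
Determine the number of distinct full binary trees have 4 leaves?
5

Reasoning: Using the Catalan number formula: C_n = C(2n, n) / (n+1)
C_3 = C(6, 3) / (3+1)
     = 20 / 4
     = 5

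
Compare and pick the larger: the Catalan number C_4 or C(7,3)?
C(7,3)

Solution: C_4 = C(8,4)/(4+1) = 70/5 = 14; C(7,3) = 35.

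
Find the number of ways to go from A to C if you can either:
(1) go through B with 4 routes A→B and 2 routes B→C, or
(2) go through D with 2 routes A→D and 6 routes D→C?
Route via B: 4×2=8. Route via D: 2×6=12. Total: 20.

Answer: 20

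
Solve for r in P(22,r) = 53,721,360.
P(22,r) = 22·21·…·(22−r+1), a product of r factors. Multiplying down from 22: 22 = 22; 22·21 = 462; 22·21·20 = 9,240; 22·21·20·19 = 175,560; 22·21·20·19·18 = 3,160,080; 22·21·20·19·18·17 = 53,721,360 ✓ (6 factors). So r = 6.

Answer: 6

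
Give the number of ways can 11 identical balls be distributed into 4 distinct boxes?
364

Explanation: C(11+4-1, 4-1) = C(14, 3) = 364.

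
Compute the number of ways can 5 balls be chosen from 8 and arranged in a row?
6,720

Explanation: P(8,5) = 8!/(8-5)! = 6,720.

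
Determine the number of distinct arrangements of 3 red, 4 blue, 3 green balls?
4,200

Reasoning: Multinomial: 10!/(3! × 4! × 3!) = 4,200.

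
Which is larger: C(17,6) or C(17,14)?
C(17,6)

Solution: C(17,6)=12,376, C(17,14)=680.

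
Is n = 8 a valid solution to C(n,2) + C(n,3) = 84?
Yes

Solution: C(8,2) + C(8,3) = 28 + 56 = 84, which equals 84.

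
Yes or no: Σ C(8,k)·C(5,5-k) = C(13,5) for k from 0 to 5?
Vandermonde's identity gives C(13,5) = 1,287; RHS C(13,5) = 1,287.

Answer: Yes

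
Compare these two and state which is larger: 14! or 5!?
14!

Solution: 14!=87,178,291,200, 5!=120. 14! > 5!.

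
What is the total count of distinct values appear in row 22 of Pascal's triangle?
Row 22 has entries C(22,0)..C(22,22); by symmetry C(22,k)=C(22,22-k), giving 12 distinct values.

Answer: 12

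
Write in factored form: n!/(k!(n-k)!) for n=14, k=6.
C(14,6) = 3,003

This is the binomial coefficient C(14,6) = 3,003.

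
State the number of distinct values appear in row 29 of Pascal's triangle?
Row 29 has entries C(29,0)..C(29,29); by symmetry C(29,k)=C(29,29-k), giving 15 distinct values.
Final answer: 15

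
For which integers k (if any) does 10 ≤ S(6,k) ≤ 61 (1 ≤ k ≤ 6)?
2, 5

Explanation: S(6,1)=1; S(6,2)=31; S(6,3)=90; S(6,4)=65; S(6,5)=15; S(6,6)=1. So valid k = 2, 5.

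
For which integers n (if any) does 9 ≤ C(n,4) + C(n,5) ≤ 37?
6

Solution: C(5,4)+C(5,5)=6; C(6,4)+C(6,5)=21; C(7,4)+C(7,5)=56. So valid n = 6.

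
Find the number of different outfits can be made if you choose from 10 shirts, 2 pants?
By the multiplication principle: 10 × 2 = 20.

Answer: 20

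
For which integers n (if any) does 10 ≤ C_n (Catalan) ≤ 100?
4, 5

Working:
C_3=5; C_4=14; C_5=42; C_6=132. So valid n = 4, 5.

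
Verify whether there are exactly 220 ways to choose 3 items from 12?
True

Working:
C(12,3) = 220.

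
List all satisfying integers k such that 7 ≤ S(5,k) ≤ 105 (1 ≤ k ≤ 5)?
2, 3, 4

Working:
S(5,1)=1; S(5,2)=15; S(5,3)=25; S(5,4)=10; S(5,5)=1. So valid k = 2, 3, 4.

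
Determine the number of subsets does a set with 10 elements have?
Each element can be included or excluded: 2^10 = 1,024.

Answer: 1,024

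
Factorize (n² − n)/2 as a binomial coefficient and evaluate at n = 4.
(n² − n)/2 = n(n−1)/2 = C(n,2). At n = 4: C(4,2) = 6.
Final answer: C(n,2); C(4,2) = 6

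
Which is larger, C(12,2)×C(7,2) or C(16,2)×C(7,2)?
C(16,2)×C(7,2)

C(12,2)×C(7,2)=1,386, C(16,2)×C(7,2)=2,520.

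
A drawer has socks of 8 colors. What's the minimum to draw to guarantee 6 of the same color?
41

Working:
Worst case: 5 of each = 40. One more: 41.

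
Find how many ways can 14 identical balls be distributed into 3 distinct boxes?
C(14+3-1, 3-1) = C(16, 2) = 120.
Final answer: 120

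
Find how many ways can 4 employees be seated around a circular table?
6

Reasoning: Circular arrangements: (4-1)! = 6.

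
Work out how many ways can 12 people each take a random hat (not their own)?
176,214,841

Working:
Using D(n) = (n-1)[D(n-1) + D(n-2)]:
D(12) = (12-1) × [D(11) + D(10)]
      = 11 × [14684570 + 1334961]
      = 11 × 16019531
      = 176,214,841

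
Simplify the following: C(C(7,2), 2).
C(7,2) = 21, then C(21, 2) = 210.

Answer: 210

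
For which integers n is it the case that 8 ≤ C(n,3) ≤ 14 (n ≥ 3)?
5

C(4,3)=4; C(5,3)=10; C(6,3)=20. So valid n = 5.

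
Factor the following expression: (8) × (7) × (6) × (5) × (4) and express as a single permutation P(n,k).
Product of 5 consecutive descending integers starting at 8: P(8,5) = 8!/3! = 6,720.
Final answer: P(8,5) = 8!/(3)!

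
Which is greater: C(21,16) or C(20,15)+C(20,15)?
C(20,15)+C(20,15)

Working:
C(21,16)=20,349; C(20,15)+C(20,15)=15,504+15,504=31,008.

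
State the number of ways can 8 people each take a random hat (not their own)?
14,833

Working:
Using D(n) = (n-1)[D(n-1) + D(n-2)]:
D(8) = (8-1) × [D(7) + D(6)]
      = 7 × [1854 + 265]
      = 7 × 2119
      = 14,833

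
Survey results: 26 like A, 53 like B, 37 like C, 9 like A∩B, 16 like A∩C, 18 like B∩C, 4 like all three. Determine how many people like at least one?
77
|A∪B∪C| = 26+53+37-9-16-18+4 = 77.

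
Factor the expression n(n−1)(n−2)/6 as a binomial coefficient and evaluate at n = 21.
C(n,3); C(21,3) = 1,330

Working:
n(n−1)(n−2)/6 = n!/(3!(n−3)!) = C(n,3). At n = 21: C(21,3) = 1,330.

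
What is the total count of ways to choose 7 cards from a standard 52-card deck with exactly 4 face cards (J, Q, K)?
4,890,600
12 face cards and 40 non-face cards: C(12,4) × C(40,3) = 495 × 9,880 = 4,890,600.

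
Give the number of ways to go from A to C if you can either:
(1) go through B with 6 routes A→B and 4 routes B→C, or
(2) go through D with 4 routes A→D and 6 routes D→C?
48

Explanation: Route via B: 6×4=24. Route via D: 4×6=24. Total: 48.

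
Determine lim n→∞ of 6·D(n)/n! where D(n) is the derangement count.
D(n)/n! → 1/e, so 6·D(n)/n! → 6/e.
Final answer: 6/e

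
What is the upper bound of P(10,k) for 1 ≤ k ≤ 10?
P(10,k) increases in k, so maximum at k = 10: 10! = 3,628,800.
Final answer: 3,628,800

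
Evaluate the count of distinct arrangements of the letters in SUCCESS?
420

Working:
Word has 7 letters (S=3, U=1, C=2, E=1). Arrangements: 7!/Π(k!) = 420.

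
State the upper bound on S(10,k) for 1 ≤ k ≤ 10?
42,525

Reasoning: Row S(10,k) for k = 1..10 (via S(n,k) = k·S(n−1,k) + S(n−1,k−1)): 1, 511, 9,330, 34,105, 42,525, 22,827, 5,880, 750, 45, 1. The row is unimodal; maximum at k = 5: 42,525.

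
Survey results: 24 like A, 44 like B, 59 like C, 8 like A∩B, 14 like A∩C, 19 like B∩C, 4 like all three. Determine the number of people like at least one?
90

Solution: |A∪B∪C| = 24+44+59-8-14-19+4 = 90.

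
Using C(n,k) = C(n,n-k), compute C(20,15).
15,504

Explanation: C(20,15) = C(20,5) = 15,504.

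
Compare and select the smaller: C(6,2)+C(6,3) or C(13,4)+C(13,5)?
C(6,2)+C(6,3)

Working:
First=35, Second=2,002.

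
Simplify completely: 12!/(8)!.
This equals 12×11×...×9 = 11,880.
Final answer: 11,880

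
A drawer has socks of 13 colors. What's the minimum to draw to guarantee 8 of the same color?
92

Solution: Worst case: 7 of each = 91. One more: 92.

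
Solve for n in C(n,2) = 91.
14
C(n,2) = n(n−1)/2! is increasing in n, and n(n−1) = 2!·91 = 182 ≈ (n−0.5)^2 gives n ≈ 14.0. Check: C(12,2) = 66, C(13,2) = 78, C(14,2) = 91 ✓. So n = 14.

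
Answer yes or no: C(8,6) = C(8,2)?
Yes

Reasoning: Symmetry C(n,k) = C(n,n-k): C(8,6) = 28 and C(8,2) = 28. Both sides agree, so the statement holds.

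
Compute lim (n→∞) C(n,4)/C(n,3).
∞

Solution: C(n,4)/C(n,3) = (n-3)/4 → ∞ as n → ∞.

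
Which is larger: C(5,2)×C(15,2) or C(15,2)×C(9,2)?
C(15,2)×C(9,2)

Solution: C(5,2)×C(15,2)=1,050, C(15,2)×C(9,2)=3,780.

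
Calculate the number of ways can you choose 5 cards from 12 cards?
C(12,5) = 12! / (5! × (12-5)!)
         = 12! / (5! × 7!)
         = 792
Final answer: 792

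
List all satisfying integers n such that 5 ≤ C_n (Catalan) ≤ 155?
3, 4, 5, 6

Working:
C_2=2; C_3=5; C_4=14; C_5=42; C_6=132; C_7=429. So valid n = 3, 4, 5, 6.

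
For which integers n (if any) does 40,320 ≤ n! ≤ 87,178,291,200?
8, 9, 10, 11, 12, 13, 14

Explanation: n! is strictly increasing; 8! = 40,320 and 14! = 87,178,291,200, so valid n = 8, 9, 10, 11, 12, 13, 14.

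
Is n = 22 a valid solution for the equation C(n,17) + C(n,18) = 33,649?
C(22,17) + C(22,18) = 26,334 + 7,315 = 33,649, which equals 33,649.

Answer: Yes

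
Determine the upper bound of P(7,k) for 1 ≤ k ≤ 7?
P(7,k) increases in k, so maximum at k = 7: 7! = 5,040.
Final answer: 5,040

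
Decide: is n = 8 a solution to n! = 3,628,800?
No
8! = 8·7! = 8·5,040 = 40,320, which does not equal 3,628,800.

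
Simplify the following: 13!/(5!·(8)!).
1,287
This is C(13,5) = 1,287.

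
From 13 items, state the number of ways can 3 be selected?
286

Explanation: C(13,3) = 13! / (3! × (13-3)!)
         = 13! / (3! × 10!)
         = 286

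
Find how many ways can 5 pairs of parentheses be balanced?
42

Using the Catalan number formula: C_n = C(2n, n) / (n+1)
C_5 = C(10, 5) / (5+1)
     = 252 / 6
     = 42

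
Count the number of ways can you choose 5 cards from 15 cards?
3,003

Reasoning: C(15,5) = 15! / (5! × (15-5)!)
         = 15! / (5! × 10!)
         = 3,003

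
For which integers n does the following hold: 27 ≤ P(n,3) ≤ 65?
5

P(4,3)=24; P(5,3)=60; P(6,3)=120. So valid n = 5.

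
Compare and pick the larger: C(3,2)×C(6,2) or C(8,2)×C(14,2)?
C(8,2)×C(14,2)
C(3,2)×C(6,2)=45, C(8,2)×C(14,2)=2,548.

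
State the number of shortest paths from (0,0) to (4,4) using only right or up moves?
70

Working:
Choose 4 rights from 8 moves: C(8,4) = 70.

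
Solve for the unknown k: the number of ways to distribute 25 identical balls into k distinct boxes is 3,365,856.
8

Solution: Stars and bars: the count is C(25+k−1, k−1), increasing in k. k=6: C(30,5) = 142,506, k=7: C(31,6) = 736,281, k=8: C(32,7) = 3,365,856 ✓. So k = 8.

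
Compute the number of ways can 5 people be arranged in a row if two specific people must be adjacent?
48

Reasoning: Treat pair as unit: (5-1)! arrangements × 2 internal orders = 48.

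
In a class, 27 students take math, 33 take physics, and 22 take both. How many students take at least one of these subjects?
|A∪B| = |A|+|B|-|A∩B| = 27+33-22 = 38.
Final answer: 38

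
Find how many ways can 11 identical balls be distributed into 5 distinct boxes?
1,365

C(11+5-1, 5-1) = C(15, 4) = 1,365.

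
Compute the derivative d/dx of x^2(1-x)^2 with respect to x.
2x^1(1-x)^2 - 2x^2(1-x)^1

Product rule: 2x^{1}(1-x)^{2} + x^2·(-2)(1-x)^{1}.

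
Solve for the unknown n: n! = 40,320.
8

Explanation: n! is strictly increasing. 6! = 720, 7! = 5,040, 8! = 40,320 ✓. So n = 8.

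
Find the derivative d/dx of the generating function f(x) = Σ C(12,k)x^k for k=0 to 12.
Term-by-term differentiation gives Σ k·C(12,k)x^{k-1} for k=1 to 12.
Final answer: Σ k·C(12,k)x^(k-1) for k=1 to 12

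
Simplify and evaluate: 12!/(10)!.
132

This equals 12×11 = 132.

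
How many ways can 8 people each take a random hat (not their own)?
14,833

Solution: Using D(n) = (n-1)[D(n-1) + D(n-2)]:
D(8) = (8-1) × [D(7) + D(6)]
      = 7 × [1854 + 265]
      = 7 × 2119
      = 14,833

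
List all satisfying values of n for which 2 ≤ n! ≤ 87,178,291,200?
2, 3, 4, 5, 6, 7, 8, 9, 10, 11, 12, 13, 14

Solution: n! is strictly increasing; 2! = 2 and 14! = 87,178,291,200, so valid n = 2, 3, 4, 5, 6, 7, 8, 9, 10, 11, 12, 13, 14.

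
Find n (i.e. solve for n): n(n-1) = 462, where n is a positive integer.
22
n² − n − 462 = 0, so n = (1 ± √(1 + 4·462))/2 = (1 ± √1,849)/2 = (1 ± 43)/2, i.e. n = 22 or n = -21. Taking the positive root, n = 22 (check: 22×21 = 462).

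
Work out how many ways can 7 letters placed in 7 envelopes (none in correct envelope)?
1,854

Explanation: Using D(n) = (n-1)[D(n-1) + D(n-2)]:
D(7) = (7-1) × [D(6) + D(5)]
      = 6 × [265 + 44]
      = 6 × 309
      = 1,854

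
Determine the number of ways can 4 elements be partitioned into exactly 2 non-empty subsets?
7
This equals S(4,2), the Stirling number of the 2nd kind.
Using the Stirling recurrence: S(n,k) = k·S(n-1,k) + S(n-1,k-1)
S(4,2) = 2·S(3,2) + S(3,1)
         = 2·3 + 1
         = 6 + 1
         = 7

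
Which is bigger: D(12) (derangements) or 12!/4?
D(12)

D(12) = (12-1)·[D(11) + D(10)] = 11·[14,684,570 + 1,334,961] = 176,214,841; 12!/4 = 479,001,600/4 = 119,750,400.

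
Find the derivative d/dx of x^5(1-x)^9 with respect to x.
5x^4(1-x)^9 - 9x^5(1-x)^8

Reasoning: Product rule: 5x^{4}(1-x)^{9} + x^5·(-9)(1-x)^{8}.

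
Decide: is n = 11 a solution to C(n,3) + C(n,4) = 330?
C(11,3) + C(11,4) = 165 + 330 = 495, which does not equal 330.

Answer: No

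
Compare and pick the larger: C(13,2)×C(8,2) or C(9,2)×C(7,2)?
C(13,2)×C(8,2)
C(13,2)×C(8,2)=2,184, C(9,2)×C(7,2)=756.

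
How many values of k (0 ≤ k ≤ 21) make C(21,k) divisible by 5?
12

Working:
Checking C(21,k) mod 5 for k = 0..21: divisible at k = 2, 3, 4, 7, 8, 9, 12, 13, 14, 17, 18, 19. That's 12 values.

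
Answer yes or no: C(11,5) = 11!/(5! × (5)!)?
The correct denominator is 5!×6!, giving C(11,5) = 462; the stated RHS is 11!/(5!×5!) = 2,772 ≠ 462, so the statement does not hold.

Answer: No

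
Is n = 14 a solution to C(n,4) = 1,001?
Yes

C(14,4) = 14·13·12·11/4! = 24,024/24 = 1,001, which equals 1,001.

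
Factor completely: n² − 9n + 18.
(n − 3)(n − 6)
Seek roots whose sum is 9 and product is 18: (3, 6). So n² − 9n + 18 = (n − 3)(n − 6).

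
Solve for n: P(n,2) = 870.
30

P(n,2) = n(n−1) is increasing in n; n(n−1) ≈ (n−0.5)^2 = 870 gives n ≈ 30.0. Check: P(28,2) = 756, P(29,2) = 812, P(30,2) = 870 ✓. So n = 30.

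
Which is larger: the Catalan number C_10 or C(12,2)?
C_10

Reasoning: C_10 = C(20,10)/(10+1) = 184,756/11 = 16,796; C(12,2) = 66.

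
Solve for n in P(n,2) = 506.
P(n,2) = n(n−1) is increasing in n; n(n−1) ≈ (n−0.5)^2 = 506 gives n ≈ 23.0. Check: P(21,2) = 420, P(22,2) = 462, P(23,2) = 506 ✓. So n = 23.
Final answer: 23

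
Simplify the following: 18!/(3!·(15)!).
816
This is C(18,3) = 816.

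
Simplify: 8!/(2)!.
20,160

Solution: This equals 8×7×...×3 = 20,160.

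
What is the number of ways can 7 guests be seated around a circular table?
720

Reasoning: Circular arrangements: (7-1)! = 720.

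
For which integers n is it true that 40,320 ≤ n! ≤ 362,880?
8, 9

Working:
n! is strictly increasing; 8! = 40,320 and 9! = 362,880, so valid n = 8, 9.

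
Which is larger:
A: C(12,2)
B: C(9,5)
A=C(12,2)=66, B=C(9,5)=126.

Answer: B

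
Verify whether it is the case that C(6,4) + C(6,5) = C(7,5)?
True

Reasoning: Pascal's identity: LHS = 15 + 6 = 21; RHS = C(7,5) = 21. Both sides agree, so the statement holds.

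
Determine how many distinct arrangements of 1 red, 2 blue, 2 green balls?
30
Multinomial: 5!/(1! × 2! × 2!) = 30.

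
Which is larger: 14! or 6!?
14!=87,178,291,200, 6!=720. 14! > 6!.

Answer: 14!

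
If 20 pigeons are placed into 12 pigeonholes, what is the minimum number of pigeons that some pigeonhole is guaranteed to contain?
2

Pigeonhole: ⌈20/12⌉ = 2.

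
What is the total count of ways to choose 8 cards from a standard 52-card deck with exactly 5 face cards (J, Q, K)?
7,824,960

Working:
12 face cards and 40 non-face cards: C(12,5) × C(40,3) = 792 × 9,880 = 7,824,960.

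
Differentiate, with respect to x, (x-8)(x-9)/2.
(2x - 17)/2

Working:
d/dx[(x-8)(x-9)] = (x-9) + (x-8) = 2x - 17. Dividing by 2 gives (2x - 17)/2.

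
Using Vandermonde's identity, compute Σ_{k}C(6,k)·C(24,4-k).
27,405

= C(6+24,4) = C(30,4) = 27,405.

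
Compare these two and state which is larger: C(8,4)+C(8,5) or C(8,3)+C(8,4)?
First=126, Second=126.

Answer: Equal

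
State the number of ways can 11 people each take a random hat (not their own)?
Using D(n) = (n-1)[D(n-1) + D(n-2)]:
D(11) = (11-1) × [D(10) + D(9)]
      = 10 × [1334961 + 133496]
      = 10 × 1468457
      = 14,684,570

Answer: 14,684,570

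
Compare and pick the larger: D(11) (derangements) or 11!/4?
D(11)

Reasoning: D(11) = (11-1)·[D(10) + D(9)] = 10·[1,334,961 + 133,496] = 14,684,570; 11!/4 = 39,916,800/4 = 9,979,200.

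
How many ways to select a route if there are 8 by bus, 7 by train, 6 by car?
21

Working:
By the addition principle: 8 + 7 + 6 = 21.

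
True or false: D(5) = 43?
False

Reasoning: Derangements of 5 elements: D(5) = (5-1)·[D(4) + D(3)] = 4·[9 + 2] = 44.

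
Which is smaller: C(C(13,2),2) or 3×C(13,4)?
3×C(13,4)

Explanation: C(C(13,2),2)=3,003, 3×C(13,4)=2,145.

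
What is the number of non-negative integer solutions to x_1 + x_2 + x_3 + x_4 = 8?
C(8+4-1, 4-1) = 165.
Final answer: 165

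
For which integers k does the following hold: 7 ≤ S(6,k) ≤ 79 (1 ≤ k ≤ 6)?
2, 4, 5

Explanation: S(6,1)=1; S(6,2)=31; S(6,3)=90; S(6,4)=65; S(6,5)=15; S(6,6)=1. So valid k = 2, 4, 5.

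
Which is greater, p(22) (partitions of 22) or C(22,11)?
C(22,11)

Pentagonal recurrence p(n) = p(n−1) + p(n−2) − p(n−5) − p(n−7) + …: p(22) = p(21) + p(20) − p(17) − p(15) + p(10) + p(7) − p(0) = 792 + 627 − 297 − 176 + 42 + 15 − 1 = 1,002; C(22,11) = 705,432.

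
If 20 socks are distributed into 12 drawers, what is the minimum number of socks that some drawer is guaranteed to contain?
2

Solution: Pigeonhole: ⌈20/12⌉ = 2.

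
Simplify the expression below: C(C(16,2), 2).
C(16,2) = 120, then C(120, 2) = 7,140.
Final answer: 7,140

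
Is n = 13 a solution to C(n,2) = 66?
No
C(13,2) = 13·12/2! = 156/2 = 78, which does not equal 66.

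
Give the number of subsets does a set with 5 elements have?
32

Reasoning: Each element can be included or excluded: 2^5 = 32.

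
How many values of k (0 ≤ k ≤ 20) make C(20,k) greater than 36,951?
Row 20 is unimodal and symmetric about k=20/2. C(20,5)=15,504 ≤ 36,951; C(20,6)=38,760 > 36,951; by symmetry C(20,k) > 36,951 for k = 6..14. That's 14 - 6 + 1 = 9 values.

Answer: 9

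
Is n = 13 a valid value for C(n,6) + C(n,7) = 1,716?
No

Reasoning: C(13,6) + C(13,7) = 1,716 + 1,716 = 3,432, which does not equal 1,716.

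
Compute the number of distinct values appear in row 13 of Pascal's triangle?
Row 13 has entries C(13,0)..C(13,13); by symmetry C(13,k)=C(13,13-k), giving 7 distinct values.

Answer: 7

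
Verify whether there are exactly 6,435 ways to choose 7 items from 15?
True

Explanation: C(15,7) = 6,435.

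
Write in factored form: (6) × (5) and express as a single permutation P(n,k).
P(6,2) = 6!/(4)!

Solution: Product of 2 consecutive descending integers starting at 6: P(6,2) = 6!/4! = 30.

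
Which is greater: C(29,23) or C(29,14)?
C(29,14)

Solution: C(29,23)=475,020, C(29,14)=77,558,760.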